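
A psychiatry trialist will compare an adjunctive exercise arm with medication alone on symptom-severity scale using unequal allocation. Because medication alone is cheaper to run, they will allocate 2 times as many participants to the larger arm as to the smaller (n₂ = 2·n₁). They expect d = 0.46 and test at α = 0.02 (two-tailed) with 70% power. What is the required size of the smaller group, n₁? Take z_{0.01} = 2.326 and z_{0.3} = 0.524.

With allocation ratio k = n₂/n₁ = 2, Var(x̄₁−x̄₂) = σ²(1/n₁ + 1/(k·n₁)) = σ²·(k+1)/(k·n₁).
So n₁ = (1 + 1/k)·((z_{α/2} + z_β)/d)² = 1.500 × (2.850/0.46)².
n₁ = 1.500 × 38.39 = 57.6.
Round up: n₁ = 58, giving n₂ = 2 × 58 = 116.

n₁ = 58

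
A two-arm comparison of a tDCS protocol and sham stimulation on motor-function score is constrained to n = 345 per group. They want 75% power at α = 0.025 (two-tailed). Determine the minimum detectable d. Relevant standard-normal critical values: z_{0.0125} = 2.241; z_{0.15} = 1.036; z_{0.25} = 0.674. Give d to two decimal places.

For two independent groups of n = 345 each: d_min = (z_{α/2} + z_β)·√(2/n).
z-sum = 2.241 + 0.674 = 2.915.
d_min = 2.915 × √(2/345) = 2.915 × 0.0761 = 0.222.

d_min ≈ 0.22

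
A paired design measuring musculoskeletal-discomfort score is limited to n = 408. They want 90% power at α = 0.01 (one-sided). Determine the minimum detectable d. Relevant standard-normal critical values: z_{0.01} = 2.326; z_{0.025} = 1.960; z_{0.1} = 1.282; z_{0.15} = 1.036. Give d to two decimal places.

For a single sample (or paired design) of n = 408: d_min = (z_{α} + z_β)/√n.
z-sum = 2.326 + 1.282 = 3.608.
d_min = 3.608 / √408 = 3.608 / 20.199 = 0.179.

d_min ≈ 0.18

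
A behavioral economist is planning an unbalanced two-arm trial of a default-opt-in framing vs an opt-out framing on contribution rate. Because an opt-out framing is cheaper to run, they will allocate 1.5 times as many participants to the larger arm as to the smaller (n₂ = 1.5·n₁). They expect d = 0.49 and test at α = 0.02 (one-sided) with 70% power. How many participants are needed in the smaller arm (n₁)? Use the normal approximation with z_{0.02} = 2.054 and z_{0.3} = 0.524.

With allocation ratio k = n₂/n₁ = 1.5, Var(x̄₁−x̄₂) = σ²(1/n₁ + 1/(k·n₁)) = σ²·(k+1)/(k·n₁).
So n₁ = (1 + 1/k)·((z_{α} + z_β)/d)² = 1.667 × (2.578/0.49)².
n₁ = 1.667 × 27.68 = 46.1.
Round up: n₁ = 47, giving n₂ = ⌈1.5 × 47⌉ = ⌈70.5⌉ = 71.

n₁ = 47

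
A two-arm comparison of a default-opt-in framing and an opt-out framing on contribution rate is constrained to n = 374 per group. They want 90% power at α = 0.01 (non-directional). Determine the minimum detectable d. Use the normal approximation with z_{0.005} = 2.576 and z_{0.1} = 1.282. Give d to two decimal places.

For two independent groups of n = 374 each: d_min = (z_{α/2} + z_β)·√(2/n).
z-sum = 2.576 + 1.282 = 3.858.
d_min = 3.858 × √(2/374) = 3.858 × 0.0731 = 0.282.

d_min ≈ 0.28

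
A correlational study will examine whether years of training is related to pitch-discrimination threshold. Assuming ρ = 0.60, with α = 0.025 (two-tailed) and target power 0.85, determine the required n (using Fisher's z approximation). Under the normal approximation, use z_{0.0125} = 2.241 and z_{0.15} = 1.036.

n = 26

Fisher's z: C = ½·ln((1+r)/(1−r)) = ½·ln(4.0000) = 0.6931.
n = ((z_{α/2} + z_β)/C)² + 3.
(2.241 + 1.036) / 0.6931 = 3.277 / 0.6931 = 4.728.
n = 4.728² + 3 = 22.35 + 3 = 25.4.
Round up.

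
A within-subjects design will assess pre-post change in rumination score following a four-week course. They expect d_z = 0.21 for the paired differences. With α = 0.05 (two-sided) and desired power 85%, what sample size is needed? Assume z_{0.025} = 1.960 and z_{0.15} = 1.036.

n = 204 pairs

For a paired (one-sample on differences) test: n = ((z_{α/2} + z_β) / d)².
z_{α/2} + z_β = 1.960 + 1.036 = 2.996.
n = (2.996 / 0.21)² = 14.267² = 203.54.
Round up.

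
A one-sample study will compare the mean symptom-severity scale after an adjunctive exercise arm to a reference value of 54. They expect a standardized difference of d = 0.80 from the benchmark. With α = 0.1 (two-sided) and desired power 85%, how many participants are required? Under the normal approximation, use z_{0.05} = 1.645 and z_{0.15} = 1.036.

n = 12

For a one-sample test: n = ((z_{α/2} + z_β) / d)².
z_{α/2} + z_β = 1.645 + 1.036 = 2.681.
n = (2.681 / 0.80)² = 3.351² = 11.23.
Round up.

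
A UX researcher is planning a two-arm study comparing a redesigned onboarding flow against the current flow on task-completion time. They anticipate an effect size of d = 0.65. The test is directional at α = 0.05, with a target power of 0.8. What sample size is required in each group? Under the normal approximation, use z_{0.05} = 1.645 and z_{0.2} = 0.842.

For two independent groups with equal n: n = 2·((z_{α} + z_β) / d)².
z_{α} + z_β = 1.645 + 0.842 = 2.487.
n = 2 × (2.487 / 0.65)² = 2 × 3.826² = 2 × 14.64 = 29.3.
Round up to the next whole participant.

n = 30 per group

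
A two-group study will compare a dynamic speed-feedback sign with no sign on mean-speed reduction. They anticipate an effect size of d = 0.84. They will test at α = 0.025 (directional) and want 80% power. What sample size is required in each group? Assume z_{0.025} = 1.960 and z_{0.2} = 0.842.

n = 23 per group

For two independent groups with equal n: n = 2·((z_{α} + z_β) / d)².
z_{α} + z_β = 1.960 + 0.842 = 2.802.
n = 2 × (2.802 / 0.84)² = 2 × 3.336² = 2 × 11.13 = 22.3.
Round up to the next whole participant.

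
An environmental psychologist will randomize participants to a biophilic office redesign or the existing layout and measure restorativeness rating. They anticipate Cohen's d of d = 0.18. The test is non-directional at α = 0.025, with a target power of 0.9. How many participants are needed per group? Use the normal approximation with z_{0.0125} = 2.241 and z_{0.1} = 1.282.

For two independent groups with equal n: n = 2·((z_{α/2} + z_β) / d)².
z_{α/2} + z_β = 2.241 + 1.282 = 3.523.
n = 2 × (3.523 / 0.18)² = 2 × 19.572² = 2 × 383.07 = 766.1.
Round up to the next whole participant.

n = 767 per group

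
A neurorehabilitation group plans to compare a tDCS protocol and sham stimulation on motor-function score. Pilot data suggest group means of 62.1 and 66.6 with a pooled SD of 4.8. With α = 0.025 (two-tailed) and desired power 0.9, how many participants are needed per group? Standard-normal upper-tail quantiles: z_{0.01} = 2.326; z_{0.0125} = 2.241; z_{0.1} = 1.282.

n = 29 per group

Cohen's d = |M₁ − M₂| / SD_pooled = |62.1 − 66.6| / 4.8 = 4.5 / 4.8 = 0.937.
For two independent groups with equal n: n = 2·((z_{α/2} + z_β) / d)².
z_{α/2} + z_β = 2.241 + 1.282 = 3.523.
n = 2 × (3.523 / 0.937)² = 2 × 3.760² = 2 × 14.14 = 28.3.
Round up to the next whole participant.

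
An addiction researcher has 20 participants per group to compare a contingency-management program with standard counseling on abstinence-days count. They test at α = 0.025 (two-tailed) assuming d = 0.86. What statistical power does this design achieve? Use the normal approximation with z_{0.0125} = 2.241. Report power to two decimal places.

For two equal groups, power = Φ(d·√(n/2) − z_{α/2}).
d·√(n/2) = 0.86 × √(20/2) = 0.86 × 3.162 = 2.720.
z_β = 2.720 − 2.241 = 0.479.
Power = Φ(0.479) = 0.684.

power ≈ 0.68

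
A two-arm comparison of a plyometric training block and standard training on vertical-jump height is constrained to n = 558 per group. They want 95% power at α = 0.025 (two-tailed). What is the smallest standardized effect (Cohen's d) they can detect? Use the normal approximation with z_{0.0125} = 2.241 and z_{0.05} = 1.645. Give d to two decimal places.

For two independent groups of n = 558 each: d_min = (z_{α/2} + z_β)·√(2/n).
z-sum = 2.241 + 1.645 = 3.886.
d_min = 3.886 × √(2/558) = 3.886 × 0.0599 = 0.233.

d_min ≈ 0.23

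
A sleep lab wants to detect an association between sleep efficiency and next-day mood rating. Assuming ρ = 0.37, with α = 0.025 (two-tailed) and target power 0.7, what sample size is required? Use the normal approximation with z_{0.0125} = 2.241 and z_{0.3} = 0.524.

Fisher's z: C = ½·ln((1+r)/(1−r)) = ½·ln(2.1746) = 0.3884.
n = ((z_{α/2} + z_β)/C)² + 3.
(2.241 + 0.524) / 0.3884 = 2.765 / 0.3884 = 7.119.
n = 7.119² + 3 = 50.68 + 3 = 53.7.
Round up.

n = 54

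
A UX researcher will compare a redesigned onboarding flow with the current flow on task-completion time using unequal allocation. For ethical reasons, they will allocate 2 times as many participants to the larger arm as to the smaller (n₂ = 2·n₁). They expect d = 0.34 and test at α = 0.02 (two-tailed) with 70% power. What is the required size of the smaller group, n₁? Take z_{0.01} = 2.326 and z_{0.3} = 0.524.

With allocation ratio k = n₂/n₁ = 2, Var(x̄₁−x̄₂) = σ²(1/n₁ + 1/(k·n₁)) = σ²·(k+1)/(k·n₁).
So n₁ = (1 + 1/k)·((z_{α/2} + z_β)/d)² = 1.500 × (2.850/0.34)².
n₁ = 1.500 × 70.26 = 105.4.
Round up: n₁ = 106, giving n₂ = 2 × 106 = 212.

n₁ = 106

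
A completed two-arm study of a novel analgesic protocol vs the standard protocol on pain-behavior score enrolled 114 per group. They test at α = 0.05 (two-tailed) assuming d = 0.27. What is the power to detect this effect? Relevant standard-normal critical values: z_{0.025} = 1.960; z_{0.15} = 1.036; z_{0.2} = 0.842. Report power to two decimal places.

For two equal groups, power = Φ(d·√(n/2) − z_{α/2}).
d·√(n/2) = 0.27 × √(114/2) = 0.27 × 7.550 = 2.038.
z_β = 2.038 − 1.960 = 0.078.
Power = Φ(0.078) = 0.531.

power ≈ 0.53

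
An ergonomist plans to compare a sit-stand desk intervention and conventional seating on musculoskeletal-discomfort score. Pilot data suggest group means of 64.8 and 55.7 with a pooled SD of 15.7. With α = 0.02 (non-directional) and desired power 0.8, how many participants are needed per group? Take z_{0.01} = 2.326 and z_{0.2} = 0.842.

n = 60 per group

Cohen's d = |M₁ − M₂| / SD_pooled = |64.8 − 55.7| / 15.7 = 9.1 / 15.7 = 0.580.
For two independent groups with equal n: n = 2·((z_{α/2} + z_β) / d)².
z_{α/2} + z_β = 2.326 + 0.842 = 3.168.
n = 2 × (3.168 / 0.580)² = 2 × 5.462² = 2 × 29.83 = 59.7.
Round up to the next whole participant.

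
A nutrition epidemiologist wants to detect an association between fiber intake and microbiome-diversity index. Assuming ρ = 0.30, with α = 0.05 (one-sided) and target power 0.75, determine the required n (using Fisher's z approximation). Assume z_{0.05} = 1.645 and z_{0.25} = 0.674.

n = 60

Fisher's z: C = ½·ln((1+r)/(1−r)) = ½·ln(1.8571) = 0.3095.
n = ((z_{α} + z_β)/C)² + 3.
(1.645 + 0.674) / 0.3095 = 2.319 / 0.3095 = 7.493.
n = 7.493² + 3 = 56.14 + 3 = 59.1.
Round up.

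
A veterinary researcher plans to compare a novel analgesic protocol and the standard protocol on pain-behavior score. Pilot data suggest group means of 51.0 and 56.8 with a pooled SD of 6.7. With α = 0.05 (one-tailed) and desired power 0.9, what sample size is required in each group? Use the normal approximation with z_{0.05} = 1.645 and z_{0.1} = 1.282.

Cohen's d = |M₁ − M₂| / SD_pooled = |51.0 − 56.8| / 6.7 = 5.8 / 6.7 = 0.866.
For two independent groups with equal n: n = 2·((z_{α} + z_β) / d)².
z_{α} + z_β = 1.645 + 1.282 = 2.927.
n = 2 × (2.927 / 0.866)² = 2 × 3.380² = 2 × 11.42 = 22.8.
Round up to the next whole participant.

n = 23 per group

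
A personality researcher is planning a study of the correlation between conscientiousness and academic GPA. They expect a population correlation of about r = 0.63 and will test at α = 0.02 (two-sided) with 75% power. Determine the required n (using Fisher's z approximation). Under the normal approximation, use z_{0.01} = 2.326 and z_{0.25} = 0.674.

n = 20

Fisher's z: C = ½·ln((1+r)/(1−r)) = ½·ln(4.4054) = 0.7414.
n = ((z_{α/2} + z_β)/C)² + 3.
(2.326 + 0.674) / 0.7414 = 3.000 / 0.7414 = 4.046.
n = 4.046² + 3 = 16.37 + 3 = 19.4.
Round up.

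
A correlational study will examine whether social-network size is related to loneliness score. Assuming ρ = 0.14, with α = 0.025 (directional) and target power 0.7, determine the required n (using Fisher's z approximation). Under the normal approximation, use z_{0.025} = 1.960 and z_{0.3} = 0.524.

n = 314

Fisher's z: C = ½·ln((1+r)/(1−r)) = ½·ln(1.3256) = 0.1409.
n = ((z_{α} + z_β)/C)² + 3.
(1.960 + 0.524) / 0.1409 = 2.484 / 0.1409 = 17.630.
n = 17.630² + 3 = 310.80 + 3 = 313.8.
Round up.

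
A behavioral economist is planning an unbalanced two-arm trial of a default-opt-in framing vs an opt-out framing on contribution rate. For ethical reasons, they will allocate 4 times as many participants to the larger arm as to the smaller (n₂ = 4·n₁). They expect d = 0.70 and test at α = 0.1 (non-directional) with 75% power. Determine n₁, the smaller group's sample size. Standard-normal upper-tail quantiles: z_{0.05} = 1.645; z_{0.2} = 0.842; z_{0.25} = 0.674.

With allocation ratio k = n₂/n₁ = 4, Var(x̄₁−x̄₂) = σ²(1/n₁ + 1/(k·n₁)) = σ²·(k+1)/(k·n₁).
So n₁ = (1 + 1/k)·((z_{α/2} + z_β)/d)² = 1.250 × (2.319/0.70)².
n₁ = 1.250 × 10.98 = 13.7.
Round up: n₁ = 14, giving n₂ = 4 × 14 = 56.

n₁ = 14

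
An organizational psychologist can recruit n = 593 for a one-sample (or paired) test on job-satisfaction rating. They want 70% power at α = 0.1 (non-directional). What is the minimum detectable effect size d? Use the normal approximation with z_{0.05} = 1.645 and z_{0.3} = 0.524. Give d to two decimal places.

For a single sample (or paired design) of n = 593: d_min = (z_{α/2} + z_β)/√n.
z-sum = 1.645 + 0.524 = 2.169.
d_min = 2.169 / √593 = 2.169 / 24.352 = 0.089.

d_min ≈ 0.09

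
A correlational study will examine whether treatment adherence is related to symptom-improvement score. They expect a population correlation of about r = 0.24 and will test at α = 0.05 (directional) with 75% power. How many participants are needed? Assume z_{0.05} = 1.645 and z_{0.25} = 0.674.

Fisher's z: C = ½·ln((1+r)/(1−r)) = ½·ln(1.6316) = 0.2448.
n = ((z_{α} + z_β)/C)² + 3.
(1.645 + 0.674) / 0.2448 = 2.319 / 0.2448 = 9.473.
n = 9.473² + 3 = 89.74 + 3 = 92.7.
Round up.

n = 93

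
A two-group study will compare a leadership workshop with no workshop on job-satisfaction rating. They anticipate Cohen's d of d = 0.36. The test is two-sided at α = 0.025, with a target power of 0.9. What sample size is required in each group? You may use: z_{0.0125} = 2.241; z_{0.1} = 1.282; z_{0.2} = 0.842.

n = 192 per group

For two independent groups with equal n: n = 2·((z_{α/2} + z_β) / d)².
z_{α/2} + z_β = 2.241 + 1.282 = 3.523.
n = 2 × (3.523 / 0.36)² = 2 × 9.786² = 2 × 95.77 = 191.5.
Round up to the next whole participant.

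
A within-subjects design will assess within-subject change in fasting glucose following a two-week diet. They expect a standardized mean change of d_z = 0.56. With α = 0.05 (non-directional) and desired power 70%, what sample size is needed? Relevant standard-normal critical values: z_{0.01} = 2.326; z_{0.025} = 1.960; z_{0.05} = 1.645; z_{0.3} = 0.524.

n = 20 pairs

For a paired (one-sample on differences) test: n = ((z_{α/2} + z_β) / d)².
z_{α/2} + z_β = 1.960 + 0.524 = 2.484.
n = (2.484 / 0.56)² = 4.436² = 19.68.
Round up.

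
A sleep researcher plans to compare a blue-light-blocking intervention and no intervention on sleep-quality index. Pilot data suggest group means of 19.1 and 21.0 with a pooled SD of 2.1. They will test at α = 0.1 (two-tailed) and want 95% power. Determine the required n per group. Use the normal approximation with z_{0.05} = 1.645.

Cohen's d = |M₁ − M₂| / SD_pooled = |19.1 − 21.0| / 2.1 = 1.9 / 2.1 = 0.905.
For two independent groups with equal n: n = 2·((z_{α/2} + z_β) / d)².
z_{α/2} + z_β = 1.645 + 1.645 = 3.290.
n = 2 × (3.290 / 0.905)² = 2 × 3.635² = 2 × 13.22 = 26.4.
Round up to the next whole participant.

n = 27 per group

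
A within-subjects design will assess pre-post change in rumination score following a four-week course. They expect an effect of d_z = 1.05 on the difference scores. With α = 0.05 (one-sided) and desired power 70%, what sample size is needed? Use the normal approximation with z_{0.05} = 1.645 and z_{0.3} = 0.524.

For a paired (one-sample on differences) test: n = ((z_{α} + z_β) / d)².
z_{α} + z_β = 1.645 + 0.524 = 2.169.
n = (2.169 / 1.05)² = 2.066² = 4.27.
Round up.

n = 5 pairs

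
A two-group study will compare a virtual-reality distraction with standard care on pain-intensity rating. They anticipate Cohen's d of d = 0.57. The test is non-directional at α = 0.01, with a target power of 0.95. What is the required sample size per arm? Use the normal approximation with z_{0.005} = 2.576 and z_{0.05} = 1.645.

For two independent groups with equal n: n = 2·((z_{α/2} + z_β) / d)².
z_{α/2} + z_β = 2.576 + 1.645 = 4.221.
n = 2 × (4.221 / 0.57)² = 2 × 7.405² = 2 × 54.84 = 109.7.
Round up to the next whole participant.

n = 110 per group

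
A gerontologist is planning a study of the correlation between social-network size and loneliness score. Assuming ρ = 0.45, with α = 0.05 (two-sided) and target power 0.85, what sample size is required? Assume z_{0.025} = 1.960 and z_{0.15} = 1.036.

n = 42

Fisher's z: C = ½·ln((1+r)/(1−r)) = ½·ln(2.6364) = 0.4847.
n = ((z_{α/2} + z_β)/C)² + 3.
(1.960 + 1.036) / 0.4847 = 2.996 / 0.4847 = 6.181.
n = 6.181² + 3 = 38.21 + 3 = 41.2.
Round up.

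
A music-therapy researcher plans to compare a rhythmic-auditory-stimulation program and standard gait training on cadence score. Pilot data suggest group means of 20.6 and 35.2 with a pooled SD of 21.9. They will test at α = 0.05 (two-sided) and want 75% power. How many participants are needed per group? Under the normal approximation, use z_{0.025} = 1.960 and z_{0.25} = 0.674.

Cohen's d = |M₁ − M₂| / SD_pooled = |20.6 − 35.2| / 21.9 = 14.6 / 21.9 = 0.667.
For two independent groups with equal n: n = 2·((z_{α/2} + z_β) / d)².
z_{α/2} + z_β = 1.960 + 0.674 = 2.634.
n = 2 × (2.634 / 0.667)² = 2 × 3.949² = 2 × 15.59 = 31.2.
Round up to the next whole participant.

n = 32 per group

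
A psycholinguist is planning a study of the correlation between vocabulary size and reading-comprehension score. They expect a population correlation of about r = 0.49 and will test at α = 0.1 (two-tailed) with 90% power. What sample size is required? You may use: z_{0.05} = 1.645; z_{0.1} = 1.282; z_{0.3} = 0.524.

n = 33

Fisher's z: C = ½·ln((1+r)/(1−r)) = ½·ln(2.9216) = 0.5361.
n = ((z_{α/2} + z_β)/C)² + 3.
(1.645 + 1.282) / 0.5361 = 2.927 / 0.5361 = 5.460.
n = 5.460² + 3 = 29.81 + 3 = 32.8.
Round up.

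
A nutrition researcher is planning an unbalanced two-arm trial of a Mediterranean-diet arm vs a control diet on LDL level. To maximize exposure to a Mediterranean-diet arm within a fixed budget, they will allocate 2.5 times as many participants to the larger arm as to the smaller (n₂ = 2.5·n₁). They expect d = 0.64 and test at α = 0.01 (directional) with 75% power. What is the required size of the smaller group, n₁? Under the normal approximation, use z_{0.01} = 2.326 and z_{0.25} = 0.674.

With allocation ratio k = n₂/n₁ = 2.5, Var(x̄₁−x̄₂) = σ²(1/n₁ + 1/(k·n₁)) = σ²·(k+1)/(k·n₁).
So n₁ = (1 + 1/k)·((z_{α} + z_β)/d)² = 1.400 × (3.000/0.64)².
n₁ = 1.400 × 21.97 = 30.8.
Round up: n₁ = 31, giving n₂ = ⌈2.5 × 31⌉ = ⌈77.5⌉ = 78.

n₁ = 31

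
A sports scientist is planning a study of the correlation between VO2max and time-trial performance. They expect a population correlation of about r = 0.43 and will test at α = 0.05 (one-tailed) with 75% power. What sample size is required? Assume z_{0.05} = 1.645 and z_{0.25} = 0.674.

n = 29

Fisher's z: C = ½·ln((1+r)/(1−r)) = ½·ln(2.5088) = 0.4599.
n = ((z_{α} + z_β)/C)² + 3.
(1.645 + 0.674) / 0.4599 = 2.319 / 0.4599 = 5.042.
n = 5.042² + 3 = 25.43 + 3 = 28.4.
Round up.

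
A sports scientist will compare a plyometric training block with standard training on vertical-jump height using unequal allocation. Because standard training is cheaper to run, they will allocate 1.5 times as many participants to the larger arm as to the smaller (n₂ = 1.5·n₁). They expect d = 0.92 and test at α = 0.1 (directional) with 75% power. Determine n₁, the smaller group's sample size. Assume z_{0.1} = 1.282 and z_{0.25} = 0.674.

With allocation ratio k = n₂/n₁ = 1.5, Var(x̄₁−x̄₂) = σ²(1/n₁ + 1/(k·n₁)) = σ²·(k+1)/(k·n₁).
So n₁ = (1 + 1/k)·((z_{α} + z_β)/d)² = 1.667 × (1.956/0.92)².
n₁ = 1.667 × 4.52 = 7.5.
Round up: n₁ = 8, giving n₂ = 1.5 × 8 = 12.

n₁ = 8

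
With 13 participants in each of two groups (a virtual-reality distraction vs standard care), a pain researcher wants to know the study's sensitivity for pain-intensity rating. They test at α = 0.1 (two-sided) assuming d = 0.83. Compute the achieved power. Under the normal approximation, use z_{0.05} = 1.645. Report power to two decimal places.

power ≈ 0.68

For two equal groups, power = Φ(d·√(n/2) − z_{α/2}).
d·√(n/2) = 0.83 × √(13/2) = 0.83 × 2.550 = 2.116.
z_β = 2.116 − 1.645 = 0.471.
Power = Φ(0.471) = 0.681.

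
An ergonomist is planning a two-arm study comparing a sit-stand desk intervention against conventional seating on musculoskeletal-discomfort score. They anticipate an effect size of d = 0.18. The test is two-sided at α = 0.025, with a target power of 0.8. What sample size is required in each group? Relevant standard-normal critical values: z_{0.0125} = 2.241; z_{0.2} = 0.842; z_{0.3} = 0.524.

n = 587 per group

For two independent groups with equal n: n = 2·((z_{α/2} + z_β) / d)².
z_{α/2} + z_β = 2.241 + 0.842 = 3.083.
n = 2 × (3.083 / 0.18)² = 2 × 17.128² = 2 × 293.36 = 586.7.
Round up to the next whole participant.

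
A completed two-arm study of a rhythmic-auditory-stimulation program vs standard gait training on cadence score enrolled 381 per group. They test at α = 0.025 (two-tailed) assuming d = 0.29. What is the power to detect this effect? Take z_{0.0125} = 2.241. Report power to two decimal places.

power ≈ 0.96

For two equal groups, power = Φ(d·√(n/2) − z_{α/2}).
d·√(n/2) = 0.29 × √(381/2) = 0.29 × 13.802 = 4.003.
z_β = 4.003 − 2.241 = 1.762.
Power = Φ(1.762) = 0.961.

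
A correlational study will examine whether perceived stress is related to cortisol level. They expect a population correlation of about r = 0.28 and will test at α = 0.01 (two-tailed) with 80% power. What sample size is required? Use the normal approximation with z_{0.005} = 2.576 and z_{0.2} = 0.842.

Fisher's z: C = ½·ln((1+r)/(1−r)) = ½·ln(1.7778) = 0.2877.
n = ((z_{α/2} + z_β)/C)² + 3.
(2.576 + 0.842) / 0.2877 = 3.418 / 0.2877 = 11.880.
n = 11.880² + 3 = 141.14 + 3 = 144.1.
Round up.

n = 145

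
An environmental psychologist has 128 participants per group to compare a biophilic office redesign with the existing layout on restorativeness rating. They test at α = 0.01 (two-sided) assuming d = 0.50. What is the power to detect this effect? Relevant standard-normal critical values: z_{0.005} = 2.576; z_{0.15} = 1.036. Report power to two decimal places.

power ≈ 0.92

For two equal groups, power = Φ(d·√(n/2) − z_{α/2}).
d·√(n/2) = 0.50 × √(128/2) = 0.50 × 8.000 = 4.000.
z_β = 4.000 − 2.576 = 1.424.
Power = Φ(1.424) = 0.923.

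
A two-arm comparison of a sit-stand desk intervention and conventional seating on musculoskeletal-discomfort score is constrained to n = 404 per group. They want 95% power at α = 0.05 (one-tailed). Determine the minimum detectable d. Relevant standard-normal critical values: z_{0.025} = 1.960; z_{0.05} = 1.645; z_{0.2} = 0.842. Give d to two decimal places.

For two independent groups of n = 404 each: d_min = (z_{α} + z_β)·√(2/n).
z-sum = 1.645 + 1.645 = 3.290.
d_min = 3.290 × √(2/404) = 3.290 × 0.0704 = 0.231.

d_min ≈ 0.23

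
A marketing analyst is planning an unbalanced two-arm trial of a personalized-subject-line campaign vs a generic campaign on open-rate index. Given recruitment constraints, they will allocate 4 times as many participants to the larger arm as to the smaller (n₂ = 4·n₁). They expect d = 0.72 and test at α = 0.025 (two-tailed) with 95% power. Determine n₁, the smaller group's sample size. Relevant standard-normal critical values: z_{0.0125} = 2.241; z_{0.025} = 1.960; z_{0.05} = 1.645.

n₁ = 37

With allocation ratio k = n₂/n₁ = 4, Var(x̄₁−x̄₂) = σ²(1/n₁ + 1/(k·n₁)) = σ²·(k+1)/(k·n₁).
So n₁ = (1 + 1/k)·((z_{α/2} + z_β)/d)² = 1.250 × (3.886/0.72)².
n₁ = 1.250 × 29.13 = 36.4.
Round up: n₁ = 37, giving n₂ = 4 × 37 = 148.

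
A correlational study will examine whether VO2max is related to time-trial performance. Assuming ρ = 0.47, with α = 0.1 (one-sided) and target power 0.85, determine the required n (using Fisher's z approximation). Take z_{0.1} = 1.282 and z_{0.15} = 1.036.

Fisher's z: C = ½·ln((1+r)/(1−r)) = ½·ln(2.7736) = 0.5101.
n = ((z_{α} + z_β)/C)² + 3.
(1.282 + 1.036) / 0.5101 = 2.318 / 0.5101 = 4.544.
n = 4.544² + 3 = 20.65 + 3 = 23.6.
Round up.

n = 24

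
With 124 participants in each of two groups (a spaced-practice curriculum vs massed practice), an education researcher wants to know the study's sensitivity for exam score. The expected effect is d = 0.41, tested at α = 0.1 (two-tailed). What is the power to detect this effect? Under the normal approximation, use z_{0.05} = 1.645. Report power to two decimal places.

For two equal groups, power = Φ(d·√(n/2) − z_{α/2}).
d·√(n/2) = 0.41 × √(124/2) = 0.41 × 7.874 = 3.228.
z_β = 3.228 − 1.645 = 1.583.
Power = Φ(1.583) = 0.943.

power ≈ 0.94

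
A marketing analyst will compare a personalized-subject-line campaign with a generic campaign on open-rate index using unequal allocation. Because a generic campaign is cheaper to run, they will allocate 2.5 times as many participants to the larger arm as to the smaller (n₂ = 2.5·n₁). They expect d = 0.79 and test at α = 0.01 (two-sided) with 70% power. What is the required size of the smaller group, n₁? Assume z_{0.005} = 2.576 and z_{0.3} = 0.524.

With allocation ratio k = n₂/n₁ = 2.5, Var(x̄₁−x̄₂) = σ²(1/n₁ + 1/(k·n₁)) = σ²·(k+1)/(k·n₁).
So n₁ = (1 + 1/k)·((z_{α/2} + z_β)/d)² = 1.400 × (3.100/0.79)².
n₁ = 1.400 × 15.40 = 21.6.
Round up: n₁ = 22, giving n₂ = 2.5 × 22 = 55.

n₁ = 22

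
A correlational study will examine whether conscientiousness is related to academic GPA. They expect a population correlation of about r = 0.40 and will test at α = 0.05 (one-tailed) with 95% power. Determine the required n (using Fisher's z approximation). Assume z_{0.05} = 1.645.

Fisher's z: C = ½·ln((1+r)/(1−r)) = ½·ln(2.3333) = 0.4236.
n = ((z_{α} + z_β)/C)² + 3.
(1.645 + 1.645) / 0.4236 = 3.290 / 0.4236 = 7.767.
n = 7.767² + 3 = 60.32 + 3 = 63.3.
Round up.

n = 64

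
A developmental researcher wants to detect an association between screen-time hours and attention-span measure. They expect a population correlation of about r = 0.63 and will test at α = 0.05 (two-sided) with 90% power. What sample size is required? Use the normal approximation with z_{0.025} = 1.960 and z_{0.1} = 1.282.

Fisher's z: C = ½·ln((1+r)/(1−r)) = ½·ln(4.4054) = 0.7414.
n = ((z_{α/2} + z_β)/C)² + 3.
(1.960 + 1.282) / 0.7414 = 3.242 / 0.7414 = 4.373.
n = 4.373² + 3 = 19.12 + 3 = 22.1.
Round up.

n = 23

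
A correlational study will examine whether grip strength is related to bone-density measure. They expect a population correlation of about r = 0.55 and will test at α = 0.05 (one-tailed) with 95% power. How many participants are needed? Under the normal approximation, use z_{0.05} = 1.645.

Fisher's z: C = ½·ln((1+r)/(1−r)) = ½·ln(3.4444) = 0.6184.
n = ((z_{α} + z_β)/C)² + 3.
(1.645 + 1.645) / 0.6184 = 3.290 / 0.6184 = 5.320.
n = 5.320² + 3 = 28.30 + 3 = 31.3.
Round up.

n = 32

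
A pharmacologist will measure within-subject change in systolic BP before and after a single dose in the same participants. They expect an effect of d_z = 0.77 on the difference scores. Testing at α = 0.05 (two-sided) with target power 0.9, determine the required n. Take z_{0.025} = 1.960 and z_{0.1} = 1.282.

For a paired (one-sample on differences) test: n = ((z_{α/2} + z_β) / d)².
z_{α/2} + z_β = 1.960 + 1.282 = 3.242.
n = (3.242 / 0.77)² = 4.210² = 17.73.
Round up.

n = 18 pairs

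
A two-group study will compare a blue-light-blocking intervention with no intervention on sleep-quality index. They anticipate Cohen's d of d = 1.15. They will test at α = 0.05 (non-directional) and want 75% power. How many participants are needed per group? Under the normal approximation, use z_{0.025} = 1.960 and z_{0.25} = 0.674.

n = 11 per group

For two independent groups with equal n: n = 2·((z_{α/2} + z_β) / d)².
z_{α/2} + z_β = 1.960 + 0.674 = 2.634.
n = 2 × (2.634 / 1.15)² = 2 × 2.290² = 2 × 5.25 = 10.5.
Round up to the next whole participant.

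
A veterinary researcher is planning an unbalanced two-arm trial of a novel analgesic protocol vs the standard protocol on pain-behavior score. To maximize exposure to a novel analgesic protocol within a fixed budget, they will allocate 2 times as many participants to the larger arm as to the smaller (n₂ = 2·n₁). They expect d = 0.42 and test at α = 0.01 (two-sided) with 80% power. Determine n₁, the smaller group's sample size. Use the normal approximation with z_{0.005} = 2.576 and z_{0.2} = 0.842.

n₁ = 100

With allocation ratio k = n₂/n₁ = 2, Var(x̄₁−x̄₂) = σ²(1/n₁ + 1/(k·n₁)) = σ²·(k+1)/(k·n₁).
So n₁ = (1 + 1/k)·((z_{α/2} + z_β)/d)² = 1.500 × (3.418/0.42)².
n₁ = 1.500 × 66.23 = 99.3.
Round up: n₁ = 100, giving n₂ = 2 × 100 = 200.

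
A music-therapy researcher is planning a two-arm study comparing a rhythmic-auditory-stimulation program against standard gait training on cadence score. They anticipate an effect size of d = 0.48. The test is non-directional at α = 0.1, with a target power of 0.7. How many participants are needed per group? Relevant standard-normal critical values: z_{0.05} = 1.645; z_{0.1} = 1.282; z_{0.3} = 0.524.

For two independent groups with equal n: n = 2·((z_{α/2} + z_β) / d)².
z_{α/2} + z_β = 1.645 + 0.524 = 2.169.
n = 2 × (2.169 / 0.48)² = 2 × 4.519² = 2 × 20.42 = 40.8.
Round up to the next whole participant.

n = 41 per group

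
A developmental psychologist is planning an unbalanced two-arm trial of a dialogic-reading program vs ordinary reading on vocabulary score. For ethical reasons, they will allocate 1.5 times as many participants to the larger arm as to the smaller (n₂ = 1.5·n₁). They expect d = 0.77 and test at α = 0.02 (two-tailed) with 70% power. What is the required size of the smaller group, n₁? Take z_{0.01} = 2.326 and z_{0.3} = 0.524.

n₁ = 23

With allocation ratio k = n₂/n₁ = 1.5, Var(x̄₁−x̄₂) = σ²(1/n₁ + 1/(k·n₁)) = σ²·(k+1)/(k·n₁).
So n₁ = (1 + 1/k)·((z_{α/2} + z_β)/d)² = 1.667 × (2.850/0.77)².
n₁ = 1.667 × 13.70 = 22.8.
Round up: n₁ = 23, giving n₂ = ⌈1.5 × 23⌉ = ⌈34.5⌉ = 35.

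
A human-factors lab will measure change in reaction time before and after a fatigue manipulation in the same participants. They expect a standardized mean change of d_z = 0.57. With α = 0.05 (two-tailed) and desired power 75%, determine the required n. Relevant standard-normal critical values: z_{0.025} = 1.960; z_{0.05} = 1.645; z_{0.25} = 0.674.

n = 22 pairs

For a paired (one-sample on differences) test: n = ((z_{α/2} + z_β) / d)².
z_{α/2} + z_β = 1.960 + 0.674 = 2.634.
n = (2.634 / 0.57)² = 4.621² = 21.35.
Round up.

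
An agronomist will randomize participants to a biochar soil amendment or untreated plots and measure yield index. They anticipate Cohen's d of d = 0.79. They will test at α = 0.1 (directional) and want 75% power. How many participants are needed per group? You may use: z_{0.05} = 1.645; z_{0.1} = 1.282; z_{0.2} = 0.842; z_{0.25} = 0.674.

For two independent groups with equal n: n = 2·((z_{α} + z_β) / d)².
z_{α} + z_β = 1.282 + 0.674 = 1.956.
n = 2 × (1.956 / 0.79)² = 2 × 2.476² = 2 × 6.13 = 12.3.
Round up to the next whole participant.

n = 13 per group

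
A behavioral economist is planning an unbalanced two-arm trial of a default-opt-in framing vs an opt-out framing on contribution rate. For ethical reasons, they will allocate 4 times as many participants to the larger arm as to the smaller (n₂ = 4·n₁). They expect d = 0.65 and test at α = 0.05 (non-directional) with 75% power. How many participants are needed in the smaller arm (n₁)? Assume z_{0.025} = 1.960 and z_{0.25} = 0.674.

n₁ = 21

With allocation ratio k = n₂/n₁ = 4, Var(x̄₁−x̄₂) = σ²(1/n₁ + 1/(k·n₁)) = σ²·(k+1)/(k·n₁).
So n₁ = (1 + 1/k)·((z_{α/2} + z_β)/d)² = 1.250 × (2.634/0.65)².
n₁ = 1.250 × 16.42 = 20.5.
Round up: n₁ = 21, giving n₂ = 4 × 21 = 84.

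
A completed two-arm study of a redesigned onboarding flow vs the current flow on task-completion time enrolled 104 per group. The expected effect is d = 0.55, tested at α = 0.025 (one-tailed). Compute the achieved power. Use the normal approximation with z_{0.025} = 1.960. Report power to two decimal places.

power ≈ 0.98

For two equal groups, power = Φ(d·√(n/2) − z_{α}).
d·√(n/2) = 0.55 × √(104/2) = 0.55 × 7.211 = 3.966.
z_β = 3.966 − 1.960 = 2.006.
Power = Φ(2.006) = 0.978.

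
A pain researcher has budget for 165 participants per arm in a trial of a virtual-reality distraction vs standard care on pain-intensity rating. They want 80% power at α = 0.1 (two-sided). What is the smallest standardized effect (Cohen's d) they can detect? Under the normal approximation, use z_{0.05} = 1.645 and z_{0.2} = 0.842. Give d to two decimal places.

For two independent groups of n = 165 each: d_min = (z_{α/2} + z_β)·√(2/n).
z-sum = 1.645 + 0.842 = 2.487.
d_min = 2.487 × √(2/165) = 2.487 × 0.1101 = 0.274.

d_min ≈ 0.27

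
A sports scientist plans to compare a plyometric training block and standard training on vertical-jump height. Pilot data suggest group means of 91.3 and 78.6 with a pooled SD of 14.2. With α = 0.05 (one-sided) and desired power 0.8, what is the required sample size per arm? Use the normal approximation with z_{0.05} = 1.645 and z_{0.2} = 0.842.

n = 16 per group

Cohen's d = |M₁ − M₂| / SD_pooled = |91.3 − 78.6| / 14.2 = 12.7 / 14.2 = 0.894.
For two independent groups with equal n: n = 2·((z_{α} + z_β) / d)².
z_{α} + z_β = 1.645 + 0.842 = 2.487.
n = 2 × (2.487 / 0.894)² = 2 × 2.782² = 2 × 7.74 = 15.5.
Round up to the next whole participant.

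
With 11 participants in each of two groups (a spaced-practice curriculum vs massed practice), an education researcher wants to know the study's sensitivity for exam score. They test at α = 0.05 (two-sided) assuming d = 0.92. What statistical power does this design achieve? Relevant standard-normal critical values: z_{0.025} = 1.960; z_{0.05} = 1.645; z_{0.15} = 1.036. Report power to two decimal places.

For two equal groups, power = Φ(d·√(n/2) − z_{α/2}).
d·√(n/2) = 0.92 × √(11/2) = 0.92 × 2.345 = 2.158.
z_β = 2.158 − 1.960 = 0.198.
Power = Φ(0.198) = 0.578.

power ≈ 0.58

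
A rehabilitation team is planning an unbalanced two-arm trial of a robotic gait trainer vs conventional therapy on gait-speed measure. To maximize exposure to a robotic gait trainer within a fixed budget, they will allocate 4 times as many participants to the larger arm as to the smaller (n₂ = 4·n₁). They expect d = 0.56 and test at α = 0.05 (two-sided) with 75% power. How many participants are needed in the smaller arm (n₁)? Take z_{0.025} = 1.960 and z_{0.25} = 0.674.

With allocation ratio k = n₂/n₁ = 4, Var(x̄₁−x̄₂) = σ²(1/n₁ + 1/(k·n₁)) = σ²·(k+1)/(k·n₁).
So n₁ = (1 + 1/k)·((z_{α/2} + z_β)/d)² = 1.250 × (2.634/0.56)².
n₁ = 1.250 × 22.12 = 27.7.
Round up: n₁ = 28, giving n₂ = 4 × 28 = 112.

n₁ = 28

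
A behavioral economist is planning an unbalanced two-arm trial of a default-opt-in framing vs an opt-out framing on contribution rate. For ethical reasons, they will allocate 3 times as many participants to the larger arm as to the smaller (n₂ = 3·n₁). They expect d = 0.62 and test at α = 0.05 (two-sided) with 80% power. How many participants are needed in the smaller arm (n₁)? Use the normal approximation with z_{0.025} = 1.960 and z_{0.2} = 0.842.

With allocation ratio k = n₂/n₁ = 3, Var(x̄₁−x̄₂) = σ²(1/n₁ + 1/(k·n₁)) = σ²·(k+1)/(k·n₁).
So n₁ = (1 + 1/k)·((z_{α/2} + z_β)/d)² = 1.333 × (2.802/0.62)².
n₁ = 1.333 × 20.42 = 27.2.
Round up: n₁ = 28, giving n₂ = 3 × 28 = 84.

n₁ = 28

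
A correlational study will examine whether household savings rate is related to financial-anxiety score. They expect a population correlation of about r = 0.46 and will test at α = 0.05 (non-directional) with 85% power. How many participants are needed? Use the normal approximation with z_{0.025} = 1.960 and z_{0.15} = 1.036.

n = 40

Fisher's z: C = ½·ln((1+r)/(1−r)) = ½·ln(2.7037) = 0.4973.
n = ((z_{α/2} + z_β)/C)² + 3.
(1.960 + 1.036) / 0.4973 = 2.996 / 0.4973 = 6.025.
n = 6.025² + 3 = 36.29 + 3 = 39.3.
Round up.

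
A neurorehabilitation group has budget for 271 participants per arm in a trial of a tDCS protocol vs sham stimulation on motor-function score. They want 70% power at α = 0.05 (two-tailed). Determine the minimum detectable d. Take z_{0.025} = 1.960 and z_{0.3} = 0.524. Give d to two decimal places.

d_min ≈ 0.21

For two independent groups of n = 271 each: d_min = (z_{α/2} + z_β)·√(2/n).
z-sum = 1.960 + 0.524 = 2.484.
d_min = 2.484 × √(2/271) = 2.484 × 0.0859 = 0.213.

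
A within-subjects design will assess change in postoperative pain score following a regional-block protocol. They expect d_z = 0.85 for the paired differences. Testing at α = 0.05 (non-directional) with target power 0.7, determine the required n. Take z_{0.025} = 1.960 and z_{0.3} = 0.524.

n = 9 pairs

For a paired (one-sample on differences) test: n = ((z_{α/2} + z_β) / d)².
z_{α/2} + z_β = 1.960 + 0.524 = 2.484.
n = (2.484 / 0.85)² = 2.922² = 8.54.
Round up.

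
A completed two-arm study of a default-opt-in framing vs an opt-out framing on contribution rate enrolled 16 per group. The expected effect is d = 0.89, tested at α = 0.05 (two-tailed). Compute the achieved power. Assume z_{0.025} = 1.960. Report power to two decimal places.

power ≈ 0.71

For two equal groups, power = Φ(d·√(n/2) − z_{α/2}).
d·√(n/2) = 0.89 × √(16/2) = 0.89 × 2.828 = 2.517.
z_β = 2.517 − 1.960 = 0.557.
Power = Φ(0.557) = 0.711.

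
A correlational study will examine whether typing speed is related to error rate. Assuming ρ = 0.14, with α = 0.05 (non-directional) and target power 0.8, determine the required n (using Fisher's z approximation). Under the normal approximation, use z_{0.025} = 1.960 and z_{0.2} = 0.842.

n = 399

Fisher's z: C = ½·ln((1+r)/(1−r)) = ½·ln(1.3256) = 0.1409.
n = ((z_{α/2} + z_β)/C)² + 3.
(1.960 + 0.842) / 0.1409 = 2.802 / 0.1409 = 19.886.
n = 19.886² + 3 = 395.47 + 3 = 398.5.
Round up.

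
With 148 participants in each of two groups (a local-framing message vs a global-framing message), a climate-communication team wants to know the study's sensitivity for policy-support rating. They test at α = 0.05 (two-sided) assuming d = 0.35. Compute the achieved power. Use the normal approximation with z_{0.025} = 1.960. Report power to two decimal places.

For two equal groups, power = Φ(d·√(n/2) − z_{α/2}).
d·√(n/2) = 0.35 × √(148/2) = 0.35 × 8.602 = 3.011.
z_β = 3.011 − 1.960 = 1.051.
Power = Φ(1.051) = 0.853.

power ≈ 0.85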